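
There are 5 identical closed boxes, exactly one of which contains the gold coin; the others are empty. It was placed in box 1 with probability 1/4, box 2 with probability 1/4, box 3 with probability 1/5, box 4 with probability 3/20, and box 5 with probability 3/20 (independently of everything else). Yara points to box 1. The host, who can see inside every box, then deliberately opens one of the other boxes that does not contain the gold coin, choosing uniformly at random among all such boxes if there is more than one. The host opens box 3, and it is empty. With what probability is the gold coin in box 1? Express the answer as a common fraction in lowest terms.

Condition on the true location of the gold coin.
If it is in box 1 (prior 1/4): the host has 4 equally likely choices, so probability 1/4; weight (1/4)·(1/4) = 1/16.
If it is in box 2 (prior 1/4): the host has 3 equally likely choices, so probability 1/3; weight (1/4)·(1/3) = 1/12.
If it is in box 3 (prior 1/5): the host opened box 3, so this case is ruled out; weight (1/5)·0 = 0.
If it is in either of boxes 4 and 5 (prior 3/20 each): the host has 3 equally likely choices, so probability 1/3; weight (3/20)·(1/3) = 1/20 each.
The weights sum to 59/240.
So P(the gold coin in box 1 | the host opened box 3) = (1/16) / (59/240) = 15/59.

15/59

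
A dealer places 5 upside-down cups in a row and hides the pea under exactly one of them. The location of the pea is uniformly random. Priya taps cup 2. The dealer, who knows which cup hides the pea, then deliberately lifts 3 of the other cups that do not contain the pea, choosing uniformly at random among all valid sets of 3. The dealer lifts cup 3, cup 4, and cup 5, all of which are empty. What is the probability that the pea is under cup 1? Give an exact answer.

Apply Bayes' rule, conditioning on where the pea actually is.
If it is under cup 1 (prior 1/5): the dealer has no choice, probability 1; weight (1/5)·1 = 1/5.
If it is under cup 2 (prior 1/5): the dealer has 4 equally likely choices, so probability 1/4; weight (1/5)·(1/4) = 1/20.
If it is under any of cups 3, 4, and 5 (prior 1/5 each): that cup was opened and seen not to hold the prize — ruled out; weight (1/5)·0 = 0 each.
The weights sum to 1/4.
So P(the pea under cup 1 | the dealer opened cup 3, cup 4, and cup 5) = (1/5) / (1/4) = 4/5.

4/5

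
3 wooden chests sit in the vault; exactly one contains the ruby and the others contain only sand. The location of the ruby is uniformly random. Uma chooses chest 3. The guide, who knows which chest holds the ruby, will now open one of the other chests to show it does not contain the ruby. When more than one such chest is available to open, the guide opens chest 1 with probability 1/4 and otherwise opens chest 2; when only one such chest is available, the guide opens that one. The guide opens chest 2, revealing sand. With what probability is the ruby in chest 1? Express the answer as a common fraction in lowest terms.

4/7

Consider each possible location of the ruby in turn.
If it is in chest 1 (prior 1/3): only chest 2 is available, probability 1; weight (1/3)·1 = 1/3.
If it is in chest 2 (prior 1/3): the guide opened chest 2, so this case is ruled out; weight (1/3)·0 = 0.
If it is in chest 3 (prior 1/3): chest 1 is available but not opened, probability 3/4; weight (1/3)·(3/4) = 1/4.
The weights sum to 7/12.
So P(the ruby in chest 1 | the guide opened chest 2) = (1/3) / (7/12) = 4/7.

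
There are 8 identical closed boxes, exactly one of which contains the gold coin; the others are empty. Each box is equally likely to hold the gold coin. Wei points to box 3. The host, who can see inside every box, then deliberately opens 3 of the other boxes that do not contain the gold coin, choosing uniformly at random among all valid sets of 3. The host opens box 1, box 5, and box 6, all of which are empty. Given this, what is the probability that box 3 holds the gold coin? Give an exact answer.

Consider each possible location of the gold coin in turn.
If it is in any of boxes 1, 5, and 6 (prior 1/8 each): that box was opened and seen not to hold the prize — ruled out; weight (1/8)·0 = 0 each.
If it is in any of boxes 2, 4, 7, and 8 (prior 1/8 each): the host has 20 equally likely choices, so probability 1/20; weight (1/8)·(1/20) = 1/160 each.
If it is in box 3 (prior 1/8): the host has 35 equally likely choices, so probability 1/35; weight (1/8)·(1/35) = 1/280.
The weights sum to 1/35.
So P(the gold coin in box 3 | the host opened box 1, box 5, and box 6) = (1/280) / (1/35) = 1/8.

1/8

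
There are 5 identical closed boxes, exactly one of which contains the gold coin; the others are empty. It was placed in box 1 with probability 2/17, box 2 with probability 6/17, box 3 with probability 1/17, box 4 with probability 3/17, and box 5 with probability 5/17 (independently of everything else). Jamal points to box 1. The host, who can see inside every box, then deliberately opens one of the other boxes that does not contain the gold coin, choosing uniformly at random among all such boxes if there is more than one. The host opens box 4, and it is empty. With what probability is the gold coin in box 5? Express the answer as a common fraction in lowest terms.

10/27

Consider each possible location of the gold coin in turn.
If it is in box 1 (prior 2/17): the host has 4 equally likely choices, so probability 1/4; weight (2/17)·(1/4) = 1/34.
If it is in box 2 (prior 6/17): the host has 3 equally likely choices, so probability 1/3; weight (6/17)·(1/3) = 2/17.
If it is in box 3 (prior 1/17): the host has 3 equally likely choices, so probability 1/3; weight (1/17)·(1/3) = 1/51.
If it is in box 4 (prior 3/17): the host opened box 4, so this case is ruled out; weight (3/17)·0 = 0.
If it is in box 5 (prior 5/17): the host has 3 equally likely choices, so probability 1/3; weight (5/17)·(1/3) = 5/51.
The weights sum to 9/34.
So P(the gold coin in box 5 | the host opened box 4) = (5/51) / (9/34) = 10/27.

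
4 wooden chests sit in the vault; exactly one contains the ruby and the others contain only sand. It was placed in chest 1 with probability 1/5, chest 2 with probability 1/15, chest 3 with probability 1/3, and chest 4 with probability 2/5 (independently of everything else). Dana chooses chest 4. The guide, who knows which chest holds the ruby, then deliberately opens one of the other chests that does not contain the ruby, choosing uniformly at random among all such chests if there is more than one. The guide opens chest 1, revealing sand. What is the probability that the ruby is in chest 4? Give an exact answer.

2/5

Condition on the true location of the ruby.
If it is in chest 1 (prior 1/5): the guide opened chest 1, so this case is ruled out; weight (1/5)·0 = 0.
If it is in chest 2 (prior 1/15): the guide has 2 equally likely choices, so probability 1/2; weight (1/15)·(1/2) = 1/30.
If it is in chest 3 (prior 1/3): the guide has 2 equally likely choices, so probability 1/2; weight (1/3)·(1/2) = 1/6.
If it is in chest 4 (prior 2/5): the guide has 3 equally likely choices, so probability 1/3; weight (2/5)·(1/3) = 2/15.
The weights sum to 1/3.
So P(the ruby in chest 4 | the guide opened chest 1) = (2/15) / (1/3) = 2/5.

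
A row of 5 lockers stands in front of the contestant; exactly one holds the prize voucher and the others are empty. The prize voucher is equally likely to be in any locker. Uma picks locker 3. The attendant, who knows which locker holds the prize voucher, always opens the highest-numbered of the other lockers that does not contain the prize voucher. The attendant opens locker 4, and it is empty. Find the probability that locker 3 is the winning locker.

0

Consider each possible location of the prize voucher in turn.
If it is in any of lockers 1, 2, and 3 (prior 1/5 each): the attendant would have opened locker 5 instead, probability 0; weight (1/5)·0 = 0 each.
If it is in locker 4 (prior 1/5): the attendant opened locker 4, so this case is ruled out; weight (1/5)·0 = 0.
If it is in locker 5 (prior 1/5): locker 4 is the highest-numbered option available, probability 1; weight (1/5)·1 = 1/5.
The weights sum to 1/5.
So P(the prize voucher in locker 3 | the attendant opened locker 4) = 0 / (1/5) = 0.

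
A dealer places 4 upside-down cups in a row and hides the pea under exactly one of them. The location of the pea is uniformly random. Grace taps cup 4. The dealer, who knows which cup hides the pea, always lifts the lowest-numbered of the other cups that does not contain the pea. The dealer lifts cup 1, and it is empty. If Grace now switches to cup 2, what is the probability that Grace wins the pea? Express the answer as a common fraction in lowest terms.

Consider each possible location of the pea in turn.
If it is under cup 1 (prior 1/4): the dealer opened cup 1, so this case is ruled out; weight (1/4)·0 = 0.
If it is under any of cups 2, 3, and 4 (prior 1/4 each): cup 1 is the lowest-numbered option available, probability 1; weight (1/4)·1 = 1/4 each.
The weights sum to 3/4.
So P(the pea under cup 2 | the dealer opened cup 1) = (1/4) / (3/4) = 1/3.

1/3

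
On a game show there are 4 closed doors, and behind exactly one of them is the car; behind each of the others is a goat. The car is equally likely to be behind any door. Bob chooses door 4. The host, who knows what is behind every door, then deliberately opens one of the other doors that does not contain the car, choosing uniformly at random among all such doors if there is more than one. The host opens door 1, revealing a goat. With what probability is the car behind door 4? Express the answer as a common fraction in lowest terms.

1/4

Apply Bayes' rule, conditioning on where the car actually is.
If it is behind door 1 (prior 1/4): the host opened door 1, so this case is ruled out; weight (1/4)·0 = 0.
If it is behind either of doors 2 and 3 (prior 1/4 each): the host has 2 equally likely choices, so probability 1/2; weight (1/4)·(1/2) = 1/8 each.
If it is behind door 4 (prior 1/4): the host has 3 equally likely choices, so probability 1/3; weight (1/4)·(1/3) = 1/12.
The weights sum to 1/3.
So P(the car behind door 4 | the host opened door 1) = (1/12) / (1/3) = 1/4.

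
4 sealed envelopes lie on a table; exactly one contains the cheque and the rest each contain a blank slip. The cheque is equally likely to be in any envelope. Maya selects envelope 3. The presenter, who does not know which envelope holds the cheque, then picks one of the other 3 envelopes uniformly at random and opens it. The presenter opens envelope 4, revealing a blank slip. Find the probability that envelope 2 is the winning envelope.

Apply Bayes' rule, conditioning on where the cheque actually is.
If it is in any of envelopes 1, 2, and 3 (prior 1/4 each): the presenter picks envelope 4 with probability 1/3 regardless, and it is not the prize; weight (1/4)·(1/3) = 1/12 each.
If it is in envelope 4 (prior 1/4): the presenter opened envelope 4, so this case is ruled out; weight (1/4)·0 = 0.
The weights sum to 1/4.
So P(the cheque in envelope 2 | the presenter opened envelope 4) = (1/12) / (1/4) = 1/3.

1/3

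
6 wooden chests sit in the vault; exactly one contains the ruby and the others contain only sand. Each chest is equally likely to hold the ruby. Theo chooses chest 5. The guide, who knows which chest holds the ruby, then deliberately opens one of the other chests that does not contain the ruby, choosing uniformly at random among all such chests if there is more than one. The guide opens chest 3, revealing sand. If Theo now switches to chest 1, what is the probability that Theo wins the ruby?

5/24

Apply Bayes' rule, conditioning on where the ruby actually is.
If it is in any of chests 1, 2, 4, and 6 (prior 1/6 each): the guide has 4 equally likely choices, so probability 1/4; weight (1/6)·(1/4) = 1/24 each.
If it is in chest 3 (prior 1/6): the guide opened chest 3, so this case is ruled out; weight (1/6)·0 = 0.
If it is in chest 5 (prior 1/6): the guide has 5 equally likely choices, so probability 1/5; weight (1/6)·(1/5) = 1/30.
The weights sum to 1/5.
So P(the ruby in chest 1 | the guide opened chest 3) = (1/24) / (1/5) = 5/24.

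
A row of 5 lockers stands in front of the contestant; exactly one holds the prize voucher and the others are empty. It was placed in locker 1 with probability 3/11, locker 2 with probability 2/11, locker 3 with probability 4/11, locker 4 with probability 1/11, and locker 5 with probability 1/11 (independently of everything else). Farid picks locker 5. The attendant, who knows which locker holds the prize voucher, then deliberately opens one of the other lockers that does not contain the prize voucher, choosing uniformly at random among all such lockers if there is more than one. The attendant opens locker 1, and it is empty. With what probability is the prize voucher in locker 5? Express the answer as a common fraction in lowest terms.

Apply Bayes' rule, conditioning on where the prize voucher actually is.
If it is in locker 1 (prior 3/11): the attendant opened locker 1, so this case is ruled out; weight (3/11)·0 = 0.
If it is in locker 2 (prior 2/11): the attendant has 3 equally likely choices, so probability 1/3; weight (2/11)·(1/3) = 2/33.
If it is in locker 3 (prior 4/11): the attendant has 3 equally likely choices, so probability 1/3; weight (4/11)·(1/3) = 4/33.
If it is in locker 4 (prior 1/11): the attendant has 3 equally likely choices, so probability 1/3; weight (1/11)·(1/3) = 1/33.
If it is in locker 5 (prior 1/11): the attendant has 4 equally likely choices, so probability 1/4; weight (1/11)·(1/4) = 1/44.
The weights sum to 31/132.
So P(the prize voucher in locker 5 | the attendant opened locker 1) = (1/44) / (31/132) = 3/31.

3/31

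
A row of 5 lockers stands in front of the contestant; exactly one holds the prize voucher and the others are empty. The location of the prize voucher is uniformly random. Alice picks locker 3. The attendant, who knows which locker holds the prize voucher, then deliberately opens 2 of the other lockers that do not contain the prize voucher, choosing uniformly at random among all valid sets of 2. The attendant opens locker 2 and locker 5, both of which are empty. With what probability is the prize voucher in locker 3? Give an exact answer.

1/5

Apply Bayes' rule, conditioning on where the prize voucher actually is.
If it is in either of lockers 1 and 4 (prior 1/5 each): the attendant has 3 equally likely choices, so probability 1/3; weight (1/5)·(1/3) = 1/15 each.
If it is in either of lockers 2 and 5 (prior 1/5 each): that locker was opened and seen not to hold the prize — ruled out; weight (1/5)·0 = 0 each.
If it is in locker 3 (prior 1/5): the attendant has 6 equally likely choices, so probability 1/6; weight (1/5)·(1/6) = 1/30.
The weights sum to 1/6.
So P(the prize voucher in locker 3 | the attendant opened locker 2 and locker 5) = (1/30) / (1/6) = 1/5.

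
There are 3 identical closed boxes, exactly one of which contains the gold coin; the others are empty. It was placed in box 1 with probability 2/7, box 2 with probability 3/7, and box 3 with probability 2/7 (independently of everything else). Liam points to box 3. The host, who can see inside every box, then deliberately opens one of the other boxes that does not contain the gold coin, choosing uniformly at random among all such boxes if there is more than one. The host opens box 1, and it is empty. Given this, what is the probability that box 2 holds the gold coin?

Condition on the true location of the gold coin.
If it is in box 1 (prior 2/7): the host opened box 1, so this case is ruled out; weight (2/7)·0 = 0.
If it is in box 2 (prior 3/7): the host has no choice, probability 1; weight (3/7)·1 = 3/7.
If it is in box 3 (prior 2/7): the host has 2 equally likely choices, so probability 1/2; weight (2/7)·(1/2) = 1/7.
The weights sum to 4/7.
So P(the gold coin in box 2 | the host opened box 1) = (3/7) / (4/7) = 3/4.

3/4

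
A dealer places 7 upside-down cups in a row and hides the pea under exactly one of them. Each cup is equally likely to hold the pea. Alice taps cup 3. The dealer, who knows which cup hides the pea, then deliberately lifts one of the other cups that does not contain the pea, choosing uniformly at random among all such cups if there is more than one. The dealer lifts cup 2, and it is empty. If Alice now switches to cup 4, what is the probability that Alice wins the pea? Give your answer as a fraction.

6/35

Apply Bayes' rule, conditioning on where the pea actually is.
If it is under any of cups 1, 4, 5, 6, and 7 (prior 1/7 each): the dealer has 5 equally likely choices, so probability 1/5; weight (1/7)·(1/5) = 1/35 each.
If it is under cup 2 (prior 1/7): the dealer opened cup 2, so this case is ruled out; weight (1/7)·0 = 0.
If it is under cup 3 (prior 1/7): the dealer has 6 equally likely choices, so probability 1/6; weight (1/7)·(1/6) = 1/42.
The weights sum to 1/6.
So P(the pea under cup 4 | the dealer opened cup 2) = (1/35) / (1/6) = 6/35.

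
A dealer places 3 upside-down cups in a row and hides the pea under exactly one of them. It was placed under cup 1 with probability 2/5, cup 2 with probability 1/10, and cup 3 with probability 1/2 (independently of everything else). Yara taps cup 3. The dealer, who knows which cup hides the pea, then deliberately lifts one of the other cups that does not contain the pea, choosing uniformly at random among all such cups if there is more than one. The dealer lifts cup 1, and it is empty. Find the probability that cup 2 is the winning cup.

2/7

Condition on the true location of the pea.
If it is under cup 1 (prior 2/5): the dealer opened cup 1, so this case is ruled out; weight (2/5)·0 = 0.
If it is under cup 2 (prior 1/10): the dealer has no choice, probability 1; weight (1/10)·1 = 1/10.
If it is under cup 3 (prior 1/2): the dealer has 2 equally likely choices, so probability 1/2; weight (1/2)·(1/2) = 1/4.
The weights sum to 7/20.
So P(the pea under cup 2 | the dealer opened cup 1) = (1/10) / (7/20) = 2/7.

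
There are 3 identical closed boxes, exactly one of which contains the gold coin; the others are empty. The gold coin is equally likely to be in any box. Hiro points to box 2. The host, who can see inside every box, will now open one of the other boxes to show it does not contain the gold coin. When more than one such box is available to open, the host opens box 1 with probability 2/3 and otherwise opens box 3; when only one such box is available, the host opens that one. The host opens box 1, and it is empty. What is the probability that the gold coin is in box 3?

Apply Bayes' rule, conditioning on where the gold coin actually is.
If it is in box 1 (prior 1/3): the host opened box 1, so this case is ruled out; weight (1/3)·0 = 0.
If it is in box 2 (prior 1/3): box 1 is available, opened with probability 2/3; weight (1/3)·(2/3) = 2/9.
If it is in box 3 (prior 1/3): only box 1 is available, probability 1; weight (1/3)·1 = 1/3.
The weights sum to 5/9.
So P(the gold coin in box 3 | the host opened box 1) = (1/3) / (5/9) = 3/5.

3/5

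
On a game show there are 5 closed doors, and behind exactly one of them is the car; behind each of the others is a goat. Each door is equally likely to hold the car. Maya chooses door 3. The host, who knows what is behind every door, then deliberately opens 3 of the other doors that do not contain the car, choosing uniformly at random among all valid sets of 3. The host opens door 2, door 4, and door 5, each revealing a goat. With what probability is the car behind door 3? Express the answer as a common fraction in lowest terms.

Consider each possible location of the car in turn.
If it is behind door 1 (prior 1/5): the host has no choice, probability 1; weight (1/5)·1 = 1/5.
If it is behind any of doors 2, 4, and 5 (prior 1/5 each): that door was opened and seen not to hold the prize — ruled out; weight (1/5)·0 = 0 each.
If it is behind door 3 (prior 1/5): the host has 4 equally likely choices, so probability 1/4; weight (1/5)·(1/4) = 1/20.
The weights sum to 1/4.
So P(the car behind door 3 | the host opened door 2, door 4, and door 5) = (1/20) / (1/4) = 1/5.

1/5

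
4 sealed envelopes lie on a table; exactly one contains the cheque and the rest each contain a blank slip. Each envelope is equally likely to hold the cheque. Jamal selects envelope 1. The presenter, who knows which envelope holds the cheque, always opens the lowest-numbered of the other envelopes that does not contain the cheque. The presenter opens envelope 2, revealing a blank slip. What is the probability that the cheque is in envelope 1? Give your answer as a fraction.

1/3

Consider each possible location of the cheque in turn.
If it is in any of envelopes 1, 3, and 4 (prior 1/4 each): envelope 2 is the lowest-numbered option available, probability 1; weight (1/4)·1 = 1/4 each.
If it is in envelope 2 (prior 1/4): the presenter opened envelope 2, so this case is ruled out; weight (1/4)·0 = 0.
The weights sum to 3/4.
So P(the cheque in envelope 1 | the presenter opened envelope 2) = (1/4) / (3/4) = 1/3.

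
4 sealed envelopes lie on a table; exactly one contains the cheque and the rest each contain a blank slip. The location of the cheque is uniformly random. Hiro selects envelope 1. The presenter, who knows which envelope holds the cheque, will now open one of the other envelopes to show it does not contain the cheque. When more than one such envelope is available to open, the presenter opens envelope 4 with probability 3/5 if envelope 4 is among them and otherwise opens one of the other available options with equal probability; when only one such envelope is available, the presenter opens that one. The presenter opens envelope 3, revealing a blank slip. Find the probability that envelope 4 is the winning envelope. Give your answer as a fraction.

Condition on the true location of the cheque.
If it is in envelope 1 (prior 1/4): envelope 4 is available but not opened; envelope 3 gets probability (1 − 3/5)/2 = 1/5; weight (1/4)·(1/5) = 1/20.
If it is in envelope 2 (prior 1/4): envelope 4 is available but not opened, probability 2/5; weight (1/4)·(2/5) = 1/10.
If it is in envelope 3 (prior 1/4): the presenter opened envelope 3, so this case is ruled out; weight (1/4)·0 = 0.
If it is in envelope 4 (prior 1/4): envelope 4 holds the prize so is unavailable; the presenter chooses uniformly among the 2 others, probability 1/2; weight (1/4)·(1/2) = 1/8.
The weights sum to 11/40.
So P(the cheque in envelope 4 | the presenter opened envelope 3) = (1/8) / (11/40) = 5/11.

5/11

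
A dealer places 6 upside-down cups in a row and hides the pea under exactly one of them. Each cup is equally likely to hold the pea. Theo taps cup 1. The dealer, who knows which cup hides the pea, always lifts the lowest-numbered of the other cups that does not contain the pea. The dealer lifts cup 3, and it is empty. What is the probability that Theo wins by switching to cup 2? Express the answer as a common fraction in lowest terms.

Apply Bayes' rule, conditioning on where the pea actually is.
If it is under any of cups 1, 4, 5, and 6 (prior 1/6 each): the dealer would have opened cup 2 instead, probability 0; weight (1/6)·0 = 0 each.
If it is under cup 2 (prior 1/6): cup 3 is the lowest-numbered option available, probability 1; weight (1/6)·1 = 1/6.
If it is under cup 3 (prior 1/6): the dealer opened cup 3, so this case is ruled out; weight (1/6)·0 = 0.
The weights sum to 1/6.
So P(the pea under cup 2 | the dealer opened cup 3) = (1/6) / (1/6) = 1.

1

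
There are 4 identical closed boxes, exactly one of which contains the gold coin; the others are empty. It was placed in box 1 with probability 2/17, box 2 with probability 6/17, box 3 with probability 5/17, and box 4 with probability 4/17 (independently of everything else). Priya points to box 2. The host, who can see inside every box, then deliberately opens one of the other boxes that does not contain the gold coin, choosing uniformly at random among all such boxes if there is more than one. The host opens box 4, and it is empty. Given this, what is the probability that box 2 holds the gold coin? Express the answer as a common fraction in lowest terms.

Condition on the true location of the gold coin.
If it is in box 1 (prior 2/17): the host has 2 equally likely choices, so probability 1/2; weight (2/17)·(1/2) = 1/17.
If it is in box 2 (prior 6/17): the host has 3 equally likely choices, so probability 1/3; weight (6/17)·(1/3) = 2/17.
If it is in box 3 (prior 5/17): the host has 2 equally likely choices, so probability 1/2; weight (5/17)·(1/2) = 5/34.
If it is in box 4 (prior 4/17): the host opened box 4, so this case is ruled out; weight (4/17)·0 = 0.
The weights sum to 11/34.
So P(the gold coin in box 2 | the host opened box 4) = (2/17) / (11/34) = 4/11.

4/11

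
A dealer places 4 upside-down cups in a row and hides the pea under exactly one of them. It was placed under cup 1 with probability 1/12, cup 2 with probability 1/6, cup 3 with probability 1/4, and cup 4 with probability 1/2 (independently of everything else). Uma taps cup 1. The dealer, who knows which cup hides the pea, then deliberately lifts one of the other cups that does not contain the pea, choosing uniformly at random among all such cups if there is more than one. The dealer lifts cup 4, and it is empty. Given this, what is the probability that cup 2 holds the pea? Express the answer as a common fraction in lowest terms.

Apply Bayes' rule, conditioning on where the pea actually is.
If it is under cup 1 (prior 1/12): the dealer has 3 equally likely choices, so probability 1/3; weight (1/12)·(1/3) = 1/36.
If it is under cup 2 (prior 1/6): the dealer has 2 equally likely choices, so probability 1/2; weight (1/6)·(1/2) = 1/12.
If it is under cup 3 (prior 1/4): the dealer has 2 equally likely choices, so probability 1/2; weight (1/4)·(1/2) = 1/8.
If it is under cup 4 (prior 1/2): the dealer opened cup 4, so this case is ruled out; weight (1/2)·0 = 0.
The weights sum to 17/72.
So P(the pea under cup 2 | the dealer opened cup 4) = (1/12) / (17/72) = 6/17.

6/17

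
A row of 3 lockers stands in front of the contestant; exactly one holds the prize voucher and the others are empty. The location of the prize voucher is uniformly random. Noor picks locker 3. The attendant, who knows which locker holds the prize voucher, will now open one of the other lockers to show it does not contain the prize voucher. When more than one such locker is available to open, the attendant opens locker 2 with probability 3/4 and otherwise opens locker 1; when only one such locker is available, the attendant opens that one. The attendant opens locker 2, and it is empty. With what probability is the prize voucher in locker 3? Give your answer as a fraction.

Apply Bayes' rule, conditioning on where the prize voucher actually is.
If it is in locker 1 (prior 1/3): only locker 2 is available, probability 1; weight (1/3)·1 = 1/3.
If it is in locker 2 (prior 1/3): the attendant opened locker 2, so this case is ruled out; weight (1/3)·0 = 0.
If it is in locker 3 (prior 1/3): locker 2 is available, opened with probability 3/4; weight (1/3)·(3/4) = 1/4.
The weights sum to 7/12.
So P(the prize voucher in locker 3 | the attendant opened locker 2) = (1/4) / (7/12) = 3/7.

3/7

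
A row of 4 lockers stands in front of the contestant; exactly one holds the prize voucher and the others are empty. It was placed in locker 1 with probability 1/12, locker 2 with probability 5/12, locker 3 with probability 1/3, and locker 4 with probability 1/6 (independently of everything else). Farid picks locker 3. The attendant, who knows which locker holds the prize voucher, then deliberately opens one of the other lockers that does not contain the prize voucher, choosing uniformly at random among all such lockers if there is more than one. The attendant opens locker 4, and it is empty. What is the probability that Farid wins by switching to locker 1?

Apply Bayes' rule, conditioning on where the prize voucher actually is.
If it is in locker 1 (prior 1/12): the attendant has 2 equally likely choices, so probability 1/2; weight (1/12)·(1/2) = 1/24.
If it is in locker 2 (prior 5/12): the attendant has 2 equally likely choices, so probability 1/2; weight (5/12)·(1/2) = 5/24.
If it is in locker 3 (prior 1/3): the attendant has 3 equally likely choices, so probability 1/3; weight (1/3)·(1/3) = 1/9.
If it is in locker 4 (prior 1/6): the attendant opened locker 4, so this case is ruled out; weight (1/6)·0 = 0.
The weights sum to 13/36.
So P(the prize voucher in locker 1 | the attendant opened locker 4) = (1/24) / (13/36) = 3/26.

3/26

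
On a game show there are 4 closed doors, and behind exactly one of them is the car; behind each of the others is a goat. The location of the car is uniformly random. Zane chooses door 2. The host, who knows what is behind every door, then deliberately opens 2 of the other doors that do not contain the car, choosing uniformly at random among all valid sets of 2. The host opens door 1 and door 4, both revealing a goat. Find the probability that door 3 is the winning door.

Consider each possible location of the car in turn.
If it is behind either of doors 1 and 4 (prior 1/4 each): that door was opened and seen not to hold the prize — ruled out; weight (1/4)·0 = 0 each.
If it is behind door 2 (prior 1/4): the host has 3 equally likely choices, so probability 1/3; weight (1/4)·(1/3) = 1/12.
If it is behind door 3 (prior 1/4): the host has no choice, probability 1; weight (1/4)·1 = 1/4.
The weights sum to 1/3.
So P(the car behind door 3 | the host opened door 1 and door 4) = (1/4) / (1/3) = 3/4.

3/4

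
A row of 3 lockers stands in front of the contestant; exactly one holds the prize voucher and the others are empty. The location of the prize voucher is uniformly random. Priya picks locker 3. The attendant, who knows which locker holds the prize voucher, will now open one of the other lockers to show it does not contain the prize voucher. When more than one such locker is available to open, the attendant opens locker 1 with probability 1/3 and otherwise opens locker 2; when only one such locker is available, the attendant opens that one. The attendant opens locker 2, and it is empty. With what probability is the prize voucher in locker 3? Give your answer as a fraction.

2/5

Condition on the true location of the prize voucher.
If it is in locker 1 (prior 1/3): only locker 2 is available, probability 1; weight (1/3)·1 = 1/3.
If it is in locker 2 (prior 1/3): the attendant opened locker 2, so this case is ruled out; weight (1/3)·0 = 0.
If it is in locker 3 (prior 1/3): locker 1 is available but not opened, probability 2/3; weight (1/3)·(2/3) = 2/9.
The weights sum to 5/9.
So P(the prize voucher in locker 3 | the attendant opened locker 2) = (2/9) / (5/9) = 2/5.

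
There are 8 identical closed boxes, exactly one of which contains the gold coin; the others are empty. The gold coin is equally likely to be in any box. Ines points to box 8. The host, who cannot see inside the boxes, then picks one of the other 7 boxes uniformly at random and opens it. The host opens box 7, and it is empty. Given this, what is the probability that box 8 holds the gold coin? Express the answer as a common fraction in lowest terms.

1/7

Consider each possible location of the gold coin in turn.
If it is in any of boxes 1, 2, 3, 4, 5, 6, and 8 (prior 1/8 each): the host picks box 7 with probability 1/7 regardless, and it is not the prize; weight (1/8)·(1/7) = 1/56 each.
If it is in box 7 (prior 1/8): the host opened box 7, so this case is ruled out; weight (1/8)·0 = 0.
The weights sum to 1/8.
So P(the gold coin in box 8 | the host opened box 7) = (1/56) / (1/8) = 1/7.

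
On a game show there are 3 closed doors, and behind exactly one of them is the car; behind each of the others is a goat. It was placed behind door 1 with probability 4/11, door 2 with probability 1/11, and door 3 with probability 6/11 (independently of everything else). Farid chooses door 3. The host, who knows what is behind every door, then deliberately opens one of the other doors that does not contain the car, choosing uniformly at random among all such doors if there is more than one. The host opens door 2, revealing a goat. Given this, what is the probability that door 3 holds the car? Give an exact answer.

Consider each possible location of the car in turn.
If it is behind door 1 (prior 4/11): the host has no choice, probability 1; weight (4/11)·1 = 4/11.
If it is behind door 2 (prior 1/11): the host opened door 2, so this case is ruled out; weight (1/11)·0 = 0.
If it is behind door 3 (prior 6/11): the host has 2 equally likely choices, so probability 1/2; weight (6/11)·(1/2) = 3/11.
The weights sum to 7/11.
So P(the car behind door 3 | the host opened door 2) = (3/11) / (7/11) = 3/7.

3/7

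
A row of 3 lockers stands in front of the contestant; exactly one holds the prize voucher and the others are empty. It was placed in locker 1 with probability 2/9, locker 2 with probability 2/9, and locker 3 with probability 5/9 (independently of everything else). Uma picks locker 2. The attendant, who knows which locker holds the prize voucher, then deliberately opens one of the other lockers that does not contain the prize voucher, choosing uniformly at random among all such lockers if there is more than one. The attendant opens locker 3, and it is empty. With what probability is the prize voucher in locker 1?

2/3

Apply Bayes' rule, conditioning on where the prize voucher actually is.
If it is in locker 1 (prior 2/9): the attendant has no choice, probability 1; weight (2/9)·1 = 2/9.
If it is in locker 2 (prior 2/9): the attendant has 2 equally likely choices, so probability 1/2; weight (2/9)·(1/2) = 1/9.
If it is in locker 3 (prior 5/9): the attendant opened locker 3, so this case is ruled out; weight (5/9)·0 = 0.
The weights sum to 1/3.
So P(the prize voucher in locker 1 | the attendant opened locker 3) = (2/9) / (1/3) = 2/3.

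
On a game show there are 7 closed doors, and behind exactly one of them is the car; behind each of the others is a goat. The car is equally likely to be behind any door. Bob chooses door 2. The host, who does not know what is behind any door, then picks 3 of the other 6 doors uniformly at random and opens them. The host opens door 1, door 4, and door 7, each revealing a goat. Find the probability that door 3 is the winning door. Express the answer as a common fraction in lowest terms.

1/4

Because the host chose which doors to open without knowing where the car is, the choice is independent of the prize location. Learning that none of the 3 opened doors holds the car simply rules out those 3 locations and leaves the remaining 4 doors still equally likely by symmetry.
So P(the car behind door 3) = 1/4.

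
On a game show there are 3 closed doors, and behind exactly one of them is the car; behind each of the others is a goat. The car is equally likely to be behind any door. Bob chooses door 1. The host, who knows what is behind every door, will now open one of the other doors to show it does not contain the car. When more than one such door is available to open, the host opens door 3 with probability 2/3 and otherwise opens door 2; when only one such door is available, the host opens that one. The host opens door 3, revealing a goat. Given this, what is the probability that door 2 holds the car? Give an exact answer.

Condition on the true location of the car.
If it is behind door 1 (prior 1/3): door 3 is available, opened with probability 2/3; weight (1/3)·(2/3) = 2/9.
If it is behind door 2 (prior 1/3): only door 3 is available, probability 1; weight (1/3)·1 = 1/3.
If it is behind door 3 (prior 1/3): the host opened door 3, so this case is ruled out; weight (1/3)·0 = 0.
The weights sum to 5/9.
So P(the car behind door 2 | the host opened door 3) = (1/3) / (5/9) = 3/5.

3/5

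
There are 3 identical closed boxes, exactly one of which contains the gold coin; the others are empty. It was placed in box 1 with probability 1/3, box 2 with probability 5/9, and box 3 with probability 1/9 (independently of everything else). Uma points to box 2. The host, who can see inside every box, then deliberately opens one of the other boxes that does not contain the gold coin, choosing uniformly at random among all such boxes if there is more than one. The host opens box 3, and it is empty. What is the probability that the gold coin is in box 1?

Consider each possible location of the gold coin in turn.
If it is in box 1 (prior 1/3): the host has no choice, probability 1; weight (1/3)·1 = 1/3.
If it is in box 2 (prior 5/9): the host has 2 equally likely choices, so probability 1/2; weight (5/9)·(1/2) = 5/18.
If it is in box 3 (prior 1/9): the host opened box 3, so this case is ruled out; weight (1/9)·0 = 0.
The weights sum to 11/18.
So P(the gold coin in box 1 | the host opened box 3) = (1/3) / (11/18) = 6/11.

6/11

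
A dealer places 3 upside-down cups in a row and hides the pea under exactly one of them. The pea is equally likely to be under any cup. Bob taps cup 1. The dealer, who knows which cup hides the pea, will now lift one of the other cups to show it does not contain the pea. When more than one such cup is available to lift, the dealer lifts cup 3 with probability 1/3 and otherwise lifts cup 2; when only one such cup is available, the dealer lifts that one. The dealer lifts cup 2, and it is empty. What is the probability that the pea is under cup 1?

Condition on the true location of the pea.
If it is under cup 1 (prior 1/3): cup 3 is available but not opened, probability 2/3; weight (1/3)·(2/3) = 2/9.
If it is under cup 2 (prior 1/3): the dealer opened cup 2, so this case is ruled out; weight (1/3)·0 = 0.
If it is under cup 3 (prior 1/3): only cup 2 is available, probability 1; weight (1/3)·1 = 1/3.
The weights sum to 5/9.
So P(the pea under cup 1 | the dealer opened cup 2) = (2/9) / (5/9) = 2/5.

2/5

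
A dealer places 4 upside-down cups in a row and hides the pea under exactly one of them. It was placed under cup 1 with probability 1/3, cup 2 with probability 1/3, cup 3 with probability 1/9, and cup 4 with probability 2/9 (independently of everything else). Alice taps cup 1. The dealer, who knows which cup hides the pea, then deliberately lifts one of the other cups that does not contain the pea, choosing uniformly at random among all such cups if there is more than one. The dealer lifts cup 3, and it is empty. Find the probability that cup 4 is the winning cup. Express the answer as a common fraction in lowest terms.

2/7

Condition on the true location of the pea.
If it is under cup 1 (prior 1/3): the dealer has 3 equally likely choices, so probability 1/3; weight (1/3)·(1/3) = 1/9.
If it is under cup 2 (prior 1/3): the dealer has 2 equally likely choices, so probability 1/2; weight (1/3)·(1/2) = 1/6.
If it is under cup 3 (prior 1/9): the dealer opened cup 3, so this case is ruled out; weight (1/9)·0 = 0.
If it is under cup 4 (prior 2/9): the dealer has 2 equally likely choices, so probability 1/2; weight (2/9)·(1/2) = 1/9.
The weights sum to 7/18.
So P(the pea under cup 4 | the dealer opened cup 3) = (1/9) / (7/18) = 2/7.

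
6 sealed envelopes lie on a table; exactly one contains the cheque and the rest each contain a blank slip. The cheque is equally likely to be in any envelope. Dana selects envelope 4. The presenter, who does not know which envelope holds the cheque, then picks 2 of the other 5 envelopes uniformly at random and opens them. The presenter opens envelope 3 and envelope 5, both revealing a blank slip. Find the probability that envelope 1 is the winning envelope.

1/4

Apply Bayes' rule, conditioning on where the cheque actually is.
If it is in any of envelopes 1, 2, 4, and 6 (prior 1/6 each): the presenter picks exactly this set with probability 1/10 regardless, and none is the prize; weight (1/6)·(1/10) = 1/60 each.
If it is in either of envelopes 3 and 5 (prior 1/6 each): that envelope was opened and seen not to hold the prize — ruled out; weight (1/6)·0 = 0 each.
The weights sum to 1/15.
So P(the cheque in envelope 1 | the presenter opened envelope 3 and envelope 5) = (1/60) / (1/15) = 1/4.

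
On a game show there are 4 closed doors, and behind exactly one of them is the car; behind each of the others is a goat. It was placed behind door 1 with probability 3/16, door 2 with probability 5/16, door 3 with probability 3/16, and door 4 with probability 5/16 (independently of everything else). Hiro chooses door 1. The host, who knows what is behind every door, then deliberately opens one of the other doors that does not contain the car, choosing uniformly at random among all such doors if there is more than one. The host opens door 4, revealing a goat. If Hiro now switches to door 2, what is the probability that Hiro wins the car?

1/2

Apply Bayes' rule, conditioning on where the car actually is.
If it is behind door 1 (prior 3/16): the host has 3 equally likely choices, so probability 1/3; weight (3/16)·(1/3) = 1/16.
If it is behind door 2 (prior 5/16): the host has 2 equally likely choices, so probability 1/2; weight (5/16)·(1/2) = 5/32.
If it is behind door 3 (prior 3/16): the host has 2 equally likely choices, so probability 1/2; weight (3/16)·(1/2) = 3/32.
If it is behind door 4 (prior 5/16): the host opened door 4, so this case is ruled out; weight (5/16)·0 = 0.
The weights sum to 5/16.
So P(the car behind door 2 | the host opened door 4) = (5/32) / (5/16) = 1/2.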